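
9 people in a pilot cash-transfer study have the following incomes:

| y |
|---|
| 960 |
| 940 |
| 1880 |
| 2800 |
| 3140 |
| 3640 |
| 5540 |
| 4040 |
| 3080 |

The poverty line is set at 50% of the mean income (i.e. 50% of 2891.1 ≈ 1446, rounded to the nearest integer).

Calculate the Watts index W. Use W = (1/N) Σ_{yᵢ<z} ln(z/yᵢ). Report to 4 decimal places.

0.0934

Below the line: 940, 960 (q = 2 of N = 9).
ln(z/y) terms: ln(1446/940) = 0.4307; ln(1446/960) = 0.4096.
W = 0.840300 / 9 = 0.0934.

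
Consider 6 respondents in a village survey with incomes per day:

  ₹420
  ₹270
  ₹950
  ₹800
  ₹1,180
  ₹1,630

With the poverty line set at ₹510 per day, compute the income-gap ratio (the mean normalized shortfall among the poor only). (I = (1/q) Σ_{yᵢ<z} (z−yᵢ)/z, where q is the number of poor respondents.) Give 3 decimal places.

0.324

Incomes under z: ₹270, ₹420 (q = 2 of N = 6).
Shortfall ratios (z−y)/z: 0.4706, 0.1765; sum = 0.647059.
I averages over the q = 2 poor units only: 0.647059 / 2 = 0.324.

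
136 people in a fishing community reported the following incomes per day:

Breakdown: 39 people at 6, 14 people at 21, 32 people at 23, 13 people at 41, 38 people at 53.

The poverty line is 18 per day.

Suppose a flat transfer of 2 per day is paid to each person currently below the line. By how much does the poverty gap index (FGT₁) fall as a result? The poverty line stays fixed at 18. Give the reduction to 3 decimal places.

0.032

Before: below the line — 39×6; poverty gap index (FGT₁) = 0.19118.
After the 2 transfer: below the line — 39×8; poverty gap index (FGT₁) = 0.15931.
Reduction = 0.19118 − 0.15931 = 0.032.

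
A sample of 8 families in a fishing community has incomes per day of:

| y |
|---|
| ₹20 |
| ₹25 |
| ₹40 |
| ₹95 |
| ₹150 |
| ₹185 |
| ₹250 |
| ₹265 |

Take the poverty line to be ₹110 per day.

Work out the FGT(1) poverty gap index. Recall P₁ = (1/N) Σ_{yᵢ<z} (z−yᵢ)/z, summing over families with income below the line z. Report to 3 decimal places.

0.295

Poor units: ₹20, ₹25, ₹40, ₹95 (q = 4 of N = 8).
Gap ratios (z−y)/z: (110−20)/110 = 0.8182; (110−25)/110 = 0.7727; (110−40)/110 = 0.6364; (110−95)/110 = 0.1364.
Sum of shortfalls = 2.363636; P₁ averages over all N: 2.363636 / 8 = 0.295.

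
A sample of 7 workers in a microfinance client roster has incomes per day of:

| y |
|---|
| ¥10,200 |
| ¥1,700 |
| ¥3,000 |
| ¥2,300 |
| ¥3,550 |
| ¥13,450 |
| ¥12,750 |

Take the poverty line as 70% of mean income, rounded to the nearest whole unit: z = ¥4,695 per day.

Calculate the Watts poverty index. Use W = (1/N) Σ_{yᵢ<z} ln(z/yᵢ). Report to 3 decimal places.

0.351

Incomes under z: ¥1,700, ¥2,300, ¥3,000, ¥3,550 (q = 4 of N = 7).
Log shortfalls: ln(4695/1700) = 1.0159; ln(4695/2300) = 0.7136; ln(4695/3000) = 0.4479; ln(4695/3550) = 0.2796.
W = 2.456895 / 7 = 0.351.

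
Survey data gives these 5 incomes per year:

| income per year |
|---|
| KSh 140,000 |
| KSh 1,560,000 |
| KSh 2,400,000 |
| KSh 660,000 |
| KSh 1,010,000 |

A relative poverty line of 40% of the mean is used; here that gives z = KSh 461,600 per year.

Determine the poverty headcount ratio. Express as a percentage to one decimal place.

20.0%

1 of the 5 individuals have income below KSh 461,600.
H = 1/5 = 20.0%.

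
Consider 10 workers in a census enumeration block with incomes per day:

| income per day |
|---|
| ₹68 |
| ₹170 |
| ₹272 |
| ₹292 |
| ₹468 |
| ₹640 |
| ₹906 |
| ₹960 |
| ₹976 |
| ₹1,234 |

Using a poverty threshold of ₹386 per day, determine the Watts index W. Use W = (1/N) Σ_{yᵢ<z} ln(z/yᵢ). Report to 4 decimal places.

Below the line: ₹68, ₹170, ₹272, ₹292 (q = 4 of N = 10).
Log gaps: ln(386/68) = 1.7363; ln(386/170) = 0.8200; ln(386/272) = 0.3500; ln(386/292) = 0.2791.
W = 3.185487 / 10 = 0.3185.

0.3185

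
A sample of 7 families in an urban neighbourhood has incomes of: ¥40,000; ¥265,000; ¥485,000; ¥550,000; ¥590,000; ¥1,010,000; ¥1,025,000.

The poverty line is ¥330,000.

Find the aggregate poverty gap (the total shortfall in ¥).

¥355,000

Below z: ¥40,000, ¥265,000 (q = 2 of N = 7).
Individual gaps: 330000−40000 = 290000; 330000−265000 = 65000.
Aggregate gap = ¥355,000.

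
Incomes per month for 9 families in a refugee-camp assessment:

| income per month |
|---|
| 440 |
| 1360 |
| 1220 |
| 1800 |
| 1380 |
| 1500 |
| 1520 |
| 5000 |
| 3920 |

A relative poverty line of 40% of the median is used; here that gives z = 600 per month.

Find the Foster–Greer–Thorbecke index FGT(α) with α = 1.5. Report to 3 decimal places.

Below the line: 440 (q = 1 of N = 9).
Normalized shortfalls: (600−440)/600 = 0.2667.
Raised to α = 1.5: 0.13771.
Sum = 0.137706; FGT(1.5) = 0.137706 / 9 = 0.015.

0.015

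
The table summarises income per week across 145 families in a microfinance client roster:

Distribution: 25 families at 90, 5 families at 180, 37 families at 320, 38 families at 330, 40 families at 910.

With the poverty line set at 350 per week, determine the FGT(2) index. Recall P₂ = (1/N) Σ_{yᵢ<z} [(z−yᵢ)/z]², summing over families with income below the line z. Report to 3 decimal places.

Poor units: 25×90, 5×180, 37×320, 38×330 (q = 105 of N = 145).
Gap ratios (z−y)/z: (350−90)/350 = 0.7429 (×25); (350−180)/350 = 0.4857 (×5); (350−320)/350 = 0.0857 (×37); (350−330)/350 = 0.0571 (×38).
Squared: 0.5518 (×25); 0.2359 (×5); 0.0073 (×37); 0.0033 (×38).
Sum = 15.371429; P₂ = 15.371429 / 145 = 0.106.

0.106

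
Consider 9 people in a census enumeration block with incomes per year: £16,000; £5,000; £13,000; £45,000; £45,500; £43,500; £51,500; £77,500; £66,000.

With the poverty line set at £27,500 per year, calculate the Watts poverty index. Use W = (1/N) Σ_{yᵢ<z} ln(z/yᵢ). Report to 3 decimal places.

0.333

Below the line: £5,000, £13,000, £16,000 (q = 3 of N = 9).
ln(z/y) terms: ln(27500/5000) = 1.7047; ln(27500/13000) = 0.7492; ln(27500/16000) = 0.5416.
W = 2.995582 / 9 = 0.333.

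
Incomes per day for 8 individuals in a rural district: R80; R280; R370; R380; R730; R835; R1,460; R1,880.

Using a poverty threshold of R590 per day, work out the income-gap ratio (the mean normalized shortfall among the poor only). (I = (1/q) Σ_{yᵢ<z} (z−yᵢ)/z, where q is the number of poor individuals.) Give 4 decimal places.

0.5297

Below z: R80, R280, R370, R380 (q = 4 of N = 8).
Shortfall ratios (z−y)/z: 0.8644, 0.5254, 0.3729, 0.3559; sum = 2.118644.
I averages over the q = 4 poor units only: 2.118644 / 4 = 0.5297.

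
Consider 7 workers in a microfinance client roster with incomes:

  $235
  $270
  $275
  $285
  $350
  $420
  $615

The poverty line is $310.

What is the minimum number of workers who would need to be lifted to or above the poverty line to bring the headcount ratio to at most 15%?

Currently q = 4 of N = 7 are below the line (H = 0.571).
A headcount ratio of at most 15% allows at most ⌊0.15 × 7⌋ = 1 poor workers.
So at least 4 − 1 = 3 must be lifted.

3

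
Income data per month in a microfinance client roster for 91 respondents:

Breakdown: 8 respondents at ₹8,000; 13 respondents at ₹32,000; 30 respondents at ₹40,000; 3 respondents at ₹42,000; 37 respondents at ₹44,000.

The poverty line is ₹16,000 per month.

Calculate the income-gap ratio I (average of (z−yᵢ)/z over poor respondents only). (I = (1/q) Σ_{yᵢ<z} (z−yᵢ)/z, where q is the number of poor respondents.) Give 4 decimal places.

0.5000

Incomes under z: 8×₹8,000 (q = 8 of N = 91).
Shortfall ratios (z−y)/z: 0.5000 (×8); sum = 4.000000.
The income-gap ratio divides by q (the poor only): 4.000000 / 8 = 0.5000.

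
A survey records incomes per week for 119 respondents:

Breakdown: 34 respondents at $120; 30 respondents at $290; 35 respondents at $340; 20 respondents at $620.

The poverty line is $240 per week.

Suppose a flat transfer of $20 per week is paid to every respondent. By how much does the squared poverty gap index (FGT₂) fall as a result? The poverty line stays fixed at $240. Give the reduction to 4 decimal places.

Before: below the line — 34×$120; squared poverty gap index (FGT₂) = 0.071429.
After the $20 transfer: below the line — 34×$140; squared poverty gap index (FGT₂) = 0.049603.
Reduction = 0.071429 − 0.049603 = 0.0218.

0.0218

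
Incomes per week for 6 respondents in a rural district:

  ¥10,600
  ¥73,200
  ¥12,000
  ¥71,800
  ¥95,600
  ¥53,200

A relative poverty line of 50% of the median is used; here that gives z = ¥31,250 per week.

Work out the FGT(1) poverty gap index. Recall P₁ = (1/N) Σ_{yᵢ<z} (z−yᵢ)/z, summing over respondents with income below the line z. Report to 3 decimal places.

0.213

Incomes under z: ¥10,600, ¥12,000 (q = 2 of N = 6).
Shortfall ratios: (31250−10600)/31250 = 0.6608; (31250−12000)/31250 = 0.6160.
Sum of shortfalls = 1.276800; P₁ averages over all N: 1.276800 / 6 = 0.213.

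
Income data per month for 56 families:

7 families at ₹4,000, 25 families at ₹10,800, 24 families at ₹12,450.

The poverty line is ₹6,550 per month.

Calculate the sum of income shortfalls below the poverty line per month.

Incomes under z: 7×₹4,000 (q = 7 of N = 56).
Individual gaps: 7×(6550−4000) = 17850.
Aggregate gap = ₹17,850.

₹17,850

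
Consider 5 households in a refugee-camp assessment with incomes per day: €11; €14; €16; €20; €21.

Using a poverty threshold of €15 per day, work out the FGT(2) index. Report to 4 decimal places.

Poor units: €11, €14 (q = 2 of N = 5).
Normalized shortfalls: (15−11)/15 = 0.2667; (15−14)/15 = 0.0667.
Squared: 0.0711; 0.0044.
Sum = 0.075556; P₂ = 0.075556 / 5 = 0.0151.

0.0151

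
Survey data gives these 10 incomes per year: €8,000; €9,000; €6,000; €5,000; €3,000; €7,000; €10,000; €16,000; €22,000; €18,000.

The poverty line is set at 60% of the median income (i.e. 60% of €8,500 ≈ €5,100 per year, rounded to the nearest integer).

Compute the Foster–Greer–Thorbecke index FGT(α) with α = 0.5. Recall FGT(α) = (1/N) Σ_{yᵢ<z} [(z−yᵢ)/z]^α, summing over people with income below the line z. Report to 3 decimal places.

0.078

Below z: €3,000, €5,000 (q = 2 of N = 10).
Shortfall ratios: (5100−3000)/5100 = 0.4118; (5100−5000)/5100 = 0.0196.
Raised to α = 0.5: 0.64169; 0.14003.
Sum = 0.781717; FGT(0.5) = 0.781717 / 10 = 0.078.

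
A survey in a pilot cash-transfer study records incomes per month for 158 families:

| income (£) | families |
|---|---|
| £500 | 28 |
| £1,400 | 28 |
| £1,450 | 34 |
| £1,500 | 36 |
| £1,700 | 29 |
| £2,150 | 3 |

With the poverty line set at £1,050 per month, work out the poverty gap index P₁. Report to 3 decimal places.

0.093

Below z: 28×£500 (q = 28 of N = 158).
Relative gaps: (1050−500)/1050 = 0.5238 (×28).
Σ = 14.666667. Dividing by the full population N = 158 gives P₁ = 0.093.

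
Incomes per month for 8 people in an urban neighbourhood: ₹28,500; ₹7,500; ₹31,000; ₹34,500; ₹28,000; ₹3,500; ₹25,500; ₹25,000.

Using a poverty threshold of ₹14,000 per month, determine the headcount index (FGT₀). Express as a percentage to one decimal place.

25.0%

2 of the 8 people have income below ₹14,000.
H = 2/8 = 25.0%.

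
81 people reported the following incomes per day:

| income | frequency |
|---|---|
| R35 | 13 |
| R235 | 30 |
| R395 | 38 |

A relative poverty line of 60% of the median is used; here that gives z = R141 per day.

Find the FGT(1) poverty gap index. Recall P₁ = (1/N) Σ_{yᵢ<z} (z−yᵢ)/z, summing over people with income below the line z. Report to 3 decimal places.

Incomes under z: 13×R35 (q = 13 of N = 81).
Normalized shortfalls: (141−35)/141 = 0.7518 (×13).
Sum of shortfalls = 9.773050; P₁ averages over all N: 9.773050 / 81 = 0.121.

0.121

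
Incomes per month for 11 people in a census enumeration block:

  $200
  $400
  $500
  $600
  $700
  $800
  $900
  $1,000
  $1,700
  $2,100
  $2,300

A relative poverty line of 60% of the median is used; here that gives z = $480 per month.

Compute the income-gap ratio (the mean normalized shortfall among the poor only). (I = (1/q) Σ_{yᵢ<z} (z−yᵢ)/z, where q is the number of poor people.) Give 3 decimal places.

Below z: $200, $400 (q = 2 of N = 11).
Shortfall ratios (z−y)/z: 0.5833, 0.1667; sum = 0.750000.
I averages over the q = 2 poor units only: 0.750000 / 2 = 0.375.

0.375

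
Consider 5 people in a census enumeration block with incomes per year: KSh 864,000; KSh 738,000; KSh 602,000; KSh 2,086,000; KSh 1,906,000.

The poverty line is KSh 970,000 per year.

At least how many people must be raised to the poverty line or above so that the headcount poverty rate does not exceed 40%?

Currently q = 3 of N = 5 are below the line (H = 0.600).
A headcount ratio of at most 40% allows at most ⌊0.40 × 5⌋ = 2 poor people.
So at least 3 − 2 = 1 must be lifted.

1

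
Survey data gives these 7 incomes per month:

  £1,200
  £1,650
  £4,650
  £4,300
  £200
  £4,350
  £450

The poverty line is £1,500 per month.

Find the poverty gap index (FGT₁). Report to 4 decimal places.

0.2524

Poor units: £200, £450, £1,200 (q = 3 of N = 7).
Shortfall ratios: (1500−200)/1500 = 0.8667; (1500−450)/1500 = 0.7000; (1500−1200)/1500 = 0.2000.
Σ = 1.766667. Dividing by the full population N = 7 gives P₁ = 0.2524.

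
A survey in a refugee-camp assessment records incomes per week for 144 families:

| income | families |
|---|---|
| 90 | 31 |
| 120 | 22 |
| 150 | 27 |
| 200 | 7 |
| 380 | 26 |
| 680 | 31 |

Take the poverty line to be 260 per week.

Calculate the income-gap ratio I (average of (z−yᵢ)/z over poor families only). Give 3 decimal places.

0.519

Incomes under z: 31×90, 22×120, 27×150, 7×200 (q = 87 of N = 144).
Shortfall ratios (z−y)/z: 0.6538 (×31), 0.5385 (×22), 0.4231 (×27), 0.2308 (×7); sum = 45.153846.
I averages over the q = 87 poor units only: 45.153846 / 87 = 0.519.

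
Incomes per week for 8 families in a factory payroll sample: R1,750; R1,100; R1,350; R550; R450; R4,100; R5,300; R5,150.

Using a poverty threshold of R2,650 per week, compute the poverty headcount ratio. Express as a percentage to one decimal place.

5 of the 8 families have income below R2,650.
H = 5/8 = 62.5%.

62.5%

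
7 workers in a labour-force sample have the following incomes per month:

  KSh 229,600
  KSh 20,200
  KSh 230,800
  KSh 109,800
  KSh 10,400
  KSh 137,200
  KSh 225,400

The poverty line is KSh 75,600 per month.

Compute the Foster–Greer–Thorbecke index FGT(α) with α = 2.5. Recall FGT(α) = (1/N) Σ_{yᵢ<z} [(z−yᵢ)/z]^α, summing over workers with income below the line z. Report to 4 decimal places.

0.1643

Incomes under z: KSh 10,400, KSh 20,200 (q = 2 of N = 7).
Shortfall ratios: (75600−10400)/75600 = 0.8624; (75600−20200)/75600 = 0.7328.
Raised to α = 2.5: 0.69074; 0.45970.
Sum = 1.150435; FGT(2.5) = 1.150435 / 7 = 0.1643.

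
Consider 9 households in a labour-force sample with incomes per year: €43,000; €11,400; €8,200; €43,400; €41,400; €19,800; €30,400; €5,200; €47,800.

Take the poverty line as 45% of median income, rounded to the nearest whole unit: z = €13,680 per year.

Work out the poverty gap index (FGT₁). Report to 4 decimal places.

Poor units: €5,200, €8,200, €11,400 (q = 3 of N = 9).
Normalized shortfalls: (13680−5200)/13680 = 0.6199; (13680−8200)/13680 = 0.4006; (13680−11400)/13680 = 0.1667.
Σ = 1.187135. Dividing by the full population N = 9 gives P₁ = 0.1319.

0.1319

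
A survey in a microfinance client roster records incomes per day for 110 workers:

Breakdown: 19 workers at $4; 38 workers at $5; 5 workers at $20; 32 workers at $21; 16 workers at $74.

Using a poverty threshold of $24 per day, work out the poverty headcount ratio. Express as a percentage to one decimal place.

85.5%

94 of the 110 workers have income below $24.
H = 94/110 = 85.5%.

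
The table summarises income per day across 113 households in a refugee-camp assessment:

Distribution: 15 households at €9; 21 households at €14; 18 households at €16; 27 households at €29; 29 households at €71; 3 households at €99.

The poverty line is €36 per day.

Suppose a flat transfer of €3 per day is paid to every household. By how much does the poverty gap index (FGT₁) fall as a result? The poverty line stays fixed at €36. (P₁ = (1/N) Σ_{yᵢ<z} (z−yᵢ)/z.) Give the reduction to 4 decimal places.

Before: below the line — 15×€9, 21×€14, 18×€16, 27×€29; poverty gap index (FGT₁) = 0.348083.
After the €3 transfer: below the line — 15×€12, 21×€17, 18×€19, 27×€32; poverty gap index (FGT₁) = 0.288348.
Reduction = 0.348083 − 0.288348 = 0.0597.

0.0597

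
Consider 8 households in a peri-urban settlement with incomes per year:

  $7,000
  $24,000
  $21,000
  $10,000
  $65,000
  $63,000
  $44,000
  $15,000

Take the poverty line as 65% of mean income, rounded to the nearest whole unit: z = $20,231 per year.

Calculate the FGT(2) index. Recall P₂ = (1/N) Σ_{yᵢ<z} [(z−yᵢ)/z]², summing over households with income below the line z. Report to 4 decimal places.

Below the line: $7,000, $10,000, $15,000 (q = 3 of N = 8).
Shortfall ratios: (20231−7000)/20231 = 0.6540; (20231−10000)/20231 = 0.5057; (20231−15000)/20231 = 0.2586.
Squared: 0.4277; 0.2557; 0.0669.
Sum = 0.750308; P₂ = 0.750308 / 8 = 0.0938.

0.0938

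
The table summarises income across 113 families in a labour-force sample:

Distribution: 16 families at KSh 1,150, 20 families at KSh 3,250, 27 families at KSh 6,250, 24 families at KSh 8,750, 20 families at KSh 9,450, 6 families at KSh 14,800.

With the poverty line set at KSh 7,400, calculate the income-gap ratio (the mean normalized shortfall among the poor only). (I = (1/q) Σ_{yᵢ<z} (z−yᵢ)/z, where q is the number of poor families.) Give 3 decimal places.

0.459

Incomes under z: 16×KSh 1,150, 20×KSh 3,250, 27×KSh 6,250 (q = 63 of N = 113).
Relative gaps: 0.8446 (×16), 0.5608 (×20), 0.1554 (×27); sum = 28.925676.
The income-gap ratio divides by q (the poor only): 28.925676 / 63 = 0.459.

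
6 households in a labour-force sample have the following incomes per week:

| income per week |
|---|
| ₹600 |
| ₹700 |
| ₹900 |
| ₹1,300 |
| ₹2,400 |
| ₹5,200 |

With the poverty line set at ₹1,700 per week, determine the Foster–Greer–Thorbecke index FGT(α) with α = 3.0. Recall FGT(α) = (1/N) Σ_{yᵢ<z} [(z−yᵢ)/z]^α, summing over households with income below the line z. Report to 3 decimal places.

Incomes under z: ₹600, ₹700, ₹900, ₹1,300 (q = 4 of N = 6).
Normalized shortfalls: (1700−600)/1700 = 0.6471; (1700−700)/1700 = 0.5882; (1700−900)/1700 = 0.4706; (1700−1300)/1700 = 0.2353.
Raised to α = 3.0: 0.27091; 0.20354; 0.10421; 0.01303.
Sum = 0.591696; FGT(3.0) = 0.591696 / 6 = 0.099.

0.099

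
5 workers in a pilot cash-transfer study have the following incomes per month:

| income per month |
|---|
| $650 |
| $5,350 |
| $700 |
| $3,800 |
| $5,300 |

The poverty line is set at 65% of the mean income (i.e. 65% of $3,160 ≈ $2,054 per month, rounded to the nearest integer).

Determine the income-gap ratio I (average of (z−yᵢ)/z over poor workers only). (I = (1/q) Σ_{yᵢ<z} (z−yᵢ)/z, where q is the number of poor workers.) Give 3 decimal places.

Poor units: $650, $700 (q = 2 of N = 5).
Shortfall ratios (z−y)/z: 0.6835, 0.6592; sum = 1.342746.
I averages over the q = 2 poor units only: 1.342746 / 2 = 0.671.

0.671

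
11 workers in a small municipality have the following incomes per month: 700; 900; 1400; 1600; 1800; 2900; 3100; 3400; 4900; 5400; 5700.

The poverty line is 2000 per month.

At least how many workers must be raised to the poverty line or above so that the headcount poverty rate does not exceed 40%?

5 of the 11 workers are poor, so H = 5/11 = 0.455.
A headcount ratio of at most 40% allows at most ⌊0.40 × 11⌋ = 4 poor workers.
So at least 5 − 4 = 1 must be lifted.

1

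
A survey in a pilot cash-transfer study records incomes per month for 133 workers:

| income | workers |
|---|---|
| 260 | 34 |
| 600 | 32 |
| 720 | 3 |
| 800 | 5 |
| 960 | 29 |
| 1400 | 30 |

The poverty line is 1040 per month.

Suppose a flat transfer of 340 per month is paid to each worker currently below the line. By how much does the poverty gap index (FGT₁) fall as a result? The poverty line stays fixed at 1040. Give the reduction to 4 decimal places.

0.1946

Before: below the line — 34×260, 32×600, 3×720, 5×800, 29×960; poverty gap index (FGT₁) = 0.325911.
After the 340 transfer: below the line — 34×600, 32×940; poverty gap index (FGT₁) = 0.131290.
Reduction = 0.325911 − 0.131290 = 0.1946.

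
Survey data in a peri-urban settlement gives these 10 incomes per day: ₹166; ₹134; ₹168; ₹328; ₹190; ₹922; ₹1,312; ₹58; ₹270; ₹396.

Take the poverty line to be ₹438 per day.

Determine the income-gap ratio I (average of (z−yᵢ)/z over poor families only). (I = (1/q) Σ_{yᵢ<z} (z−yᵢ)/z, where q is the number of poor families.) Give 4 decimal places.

0.5120

Poor units: ₹58, ₹134, ₹166, ₹168, ₹190, ₹270, ₹328, ₹396 (q = 8 of N = 10).
Shortfall ratios (z−y)/z: 0.8676, 0.6941, 0.6210, 0.6164, 0.5662, 0.3836, 0.2511, 0.0959; sum = 4.095890.
The income-gap ratio divides by q (the poor only): 4.095890 / 8 = 0.5120.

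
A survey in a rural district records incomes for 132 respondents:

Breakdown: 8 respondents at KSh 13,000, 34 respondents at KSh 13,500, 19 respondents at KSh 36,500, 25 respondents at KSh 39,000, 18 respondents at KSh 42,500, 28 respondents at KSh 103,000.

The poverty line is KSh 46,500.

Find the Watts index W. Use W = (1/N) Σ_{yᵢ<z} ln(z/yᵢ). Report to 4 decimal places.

Below z: 8×KSh 13,000, 34×KSh 13,500, 19×KSh 36,500, 25×KSh 39,000, 18×KSh 42,500 (q = 104 of N = 132).
ln(z/y) terms: ln(46500/13000) = 1.2745 (×8); ln(46500/13500) = 1.2368 (×34); ln(46500/36500) = 0.2421 (×19); ln(46500/39000) = 0.1759 (×25); ln(46500/42500) = 0.0899 (×18).
W = 62.862949 / 132 = 0.4762.

0.4762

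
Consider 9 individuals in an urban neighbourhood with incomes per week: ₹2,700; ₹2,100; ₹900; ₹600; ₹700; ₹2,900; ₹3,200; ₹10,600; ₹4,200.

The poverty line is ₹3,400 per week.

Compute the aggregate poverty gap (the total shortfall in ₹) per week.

Below z: ₹600, ₹700, ₹900, ₹2,100, ₹2,700, ₹2,900, ₹3,200 (q = 7 of N = 9).
Individual gaps: 3400−600 = 2800; 3400−700 = 2700; 3400−900 = 2500; 3400−2100 = 1300; 3400−2700 = 700; 3400−2900 = 500; 3400−3200 = 200.
Aggregate gap = ₹10,700.

₹10,700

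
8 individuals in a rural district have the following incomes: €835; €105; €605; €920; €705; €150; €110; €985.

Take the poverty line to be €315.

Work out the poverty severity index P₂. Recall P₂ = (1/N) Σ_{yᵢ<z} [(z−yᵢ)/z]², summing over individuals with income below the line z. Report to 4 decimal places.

0.1428

Incomes under z: €105, €110, €150 (q = 3 of N = 8).
Shortfall ratios: (315−105)/315 = 0.6667; (315−110)/315 = 0.6508; (315−150)/315 = 0.5238.
Squared: 0.4444; 0.4235; 0.2744.
Sum = 1.142353; P₂ = 1.142353 / 8 = 0.1428.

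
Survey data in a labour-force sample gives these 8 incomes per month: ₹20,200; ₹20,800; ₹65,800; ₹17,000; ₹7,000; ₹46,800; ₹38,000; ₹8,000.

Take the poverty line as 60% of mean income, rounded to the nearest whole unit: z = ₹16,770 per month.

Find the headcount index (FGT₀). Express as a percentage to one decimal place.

2 of the 8 individuals have income below ₹16,770.
H = 2/8 = 25.0%.

25.0%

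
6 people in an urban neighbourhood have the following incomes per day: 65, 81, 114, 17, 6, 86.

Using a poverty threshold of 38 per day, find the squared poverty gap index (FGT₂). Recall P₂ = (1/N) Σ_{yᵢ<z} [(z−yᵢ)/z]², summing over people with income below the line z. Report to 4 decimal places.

Poor units: 6, 17 (q = 2 of N = 6).
Gap ratios (z−y)/z: (38−6)/38 = 0.8421; (38−17)/38 = 0.5526.
Squared: 0.7091; 0.3054.
Sum = 1.014543; P₂ = 1.014543 / 6 = 0.1691.

0.1691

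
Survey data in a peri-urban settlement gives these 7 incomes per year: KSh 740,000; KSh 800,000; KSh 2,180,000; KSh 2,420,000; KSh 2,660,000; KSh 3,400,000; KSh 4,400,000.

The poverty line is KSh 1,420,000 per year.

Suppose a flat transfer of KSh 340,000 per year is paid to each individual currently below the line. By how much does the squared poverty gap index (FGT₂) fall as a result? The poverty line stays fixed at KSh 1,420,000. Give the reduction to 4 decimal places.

Before: below the line — KSh 740,000, KSh 800,000; squared poverty gap index (FGT₂) = 0.059994.
After the KSh 340,000 transfer: below the line — KSh 1,080,000, KSh 1,140,000; squared poverty gap index (FGT₂) = 0.013744.
Reduction = 0.059994 − 0.013744 = 0.0462.

0.0462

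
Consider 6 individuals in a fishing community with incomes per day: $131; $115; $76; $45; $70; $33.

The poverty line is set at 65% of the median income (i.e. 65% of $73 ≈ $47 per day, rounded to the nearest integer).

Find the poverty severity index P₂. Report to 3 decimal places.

0.015

Poor units: $33, $45 (q = 2 of N = 6).
Shortfall ratios: (47−33)/47 = 0.2979; (47−45)/47 = 0.0426.
Squared: 0.0887; 0.0018.
Sum = 0.090539; P₂ = 0.090539 / 6 = 0.015.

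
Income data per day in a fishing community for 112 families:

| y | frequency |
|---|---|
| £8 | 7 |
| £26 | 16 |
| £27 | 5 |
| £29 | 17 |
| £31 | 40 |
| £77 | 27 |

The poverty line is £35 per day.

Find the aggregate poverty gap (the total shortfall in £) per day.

Incomes under z: 7×£8, 16×£26, 5×£27, 17×£29, 40×£31 (q = 85 of N = 112).
Individual gaps: 7×(35−8) = 189; 16×(35−26) = 144; 5×(35−27) = 40; 17×(35−29) = 102; 40×(35−31) = 160.
Aggregate gap = £635.

£635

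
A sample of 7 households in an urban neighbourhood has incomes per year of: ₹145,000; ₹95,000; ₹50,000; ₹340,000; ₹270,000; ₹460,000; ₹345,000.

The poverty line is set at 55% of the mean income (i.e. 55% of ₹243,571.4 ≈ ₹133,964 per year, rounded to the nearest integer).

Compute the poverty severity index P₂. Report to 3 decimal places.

Below the line: ₹50,000, ₹95,000 (q = 2 of N = 7).
Shortfall ratios: (133964−50000)/133964 = 0.6268; (133964−95000)/133964 = 0.2909.
Squared: 0.3928; 0.0846.
Sum = 0.477431; P₂ = 0.477431 / 7 = 0.068.

0.068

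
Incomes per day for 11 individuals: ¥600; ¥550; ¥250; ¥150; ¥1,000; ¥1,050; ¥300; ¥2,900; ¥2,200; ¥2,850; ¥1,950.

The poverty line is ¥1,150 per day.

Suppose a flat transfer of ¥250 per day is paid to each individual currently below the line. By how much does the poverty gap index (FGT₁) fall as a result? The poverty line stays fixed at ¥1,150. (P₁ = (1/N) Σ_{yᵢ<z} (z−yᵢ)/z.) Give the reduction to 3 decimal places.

0.119

Before: below the line — ¥150, ¥250, ¥300, ¥550, ¥600, ¥1,000, ¥1,050; poverty gap index (FGT₁) = 0.32806.
After the ¥250 transfer: below the line — ¥400, ¥500, ¥550, ¥800, ¥850; poverty gap index (FGT₁) = 0.20949.
Reduction = 0.32806 − 0.20949 = 0.119.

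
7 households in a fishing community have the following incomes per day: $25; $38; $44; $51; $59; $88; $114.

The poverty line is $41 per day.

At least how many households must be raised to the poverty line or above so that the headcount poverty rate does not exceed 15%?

1

Currently q = 2 of N = 7 are below the line (H = 0.286).
A headcount ratio of at most 15% allows at most ⌊0.15 × 7⌋ = 1 poor households.
So at least 2 − 1 = 1 must be lifted.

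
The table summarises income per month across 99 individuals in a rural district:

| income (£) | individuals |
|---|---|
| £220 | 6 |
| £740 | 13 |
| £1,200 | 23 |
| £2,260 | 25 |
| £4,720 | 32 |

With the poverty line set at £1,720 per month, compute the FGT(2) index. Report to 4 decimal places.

0.1100

Below z: 6×£220, 13×£740, 23×£1,200 (q = 42 of N = 99).
Relative gaps: (1720−220)/1720 = 0.8721 (×6); (1720−740)/1720 = 0.5698 (×13); (1720−1200)/1720 = 0.3023 (×23).
Squared: 0.7605 (×6); 0.3246 (×13); 0.0914 (×23).
Sum = 10.885749; P₂ = 10.885749 / 99 = 0.1100.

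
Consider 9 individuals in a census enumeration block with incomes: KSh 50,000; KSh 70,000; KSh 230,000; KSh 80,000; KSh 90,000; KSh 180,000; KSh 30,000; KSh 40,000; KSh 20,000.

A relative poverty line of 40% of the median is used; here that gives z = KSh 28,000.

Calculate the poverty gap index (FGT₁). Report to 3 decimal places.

0.032

Below the line: KSh 20,000 (q = 1 of N = 9).
Relative gaps: (28000−20000)/28000 = 0.2857.
Σ = 0.285714. Dividing by the full population N = 9 gives P₁ = 0.032.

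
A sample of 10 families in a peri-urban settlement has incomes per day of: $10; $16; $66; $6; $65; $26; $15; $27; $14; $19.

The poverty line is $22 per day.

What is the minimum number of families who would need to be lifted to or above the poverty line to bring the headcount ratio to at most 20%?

6 of the 10 families are poor, so H = 6/10 = 0.600.
A headcount ratio of at most 20% allows at most ⌊0.20 × 10⌋ = 2 poor families.
So at least 6 − 2 = 4 must be lifted.

4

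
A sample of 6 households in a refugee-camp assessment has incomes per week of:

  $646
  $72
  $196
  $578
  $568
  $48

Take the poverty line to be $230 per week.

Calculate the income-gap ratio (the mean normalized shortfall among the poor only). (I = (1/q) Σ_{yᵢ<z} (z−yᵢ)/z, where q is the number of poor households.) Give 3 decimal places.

Below the line: $48, $72, $196 (q = 3 of N = 6).
Shortfall ratios (z−y)/z: 0.7913, 0.6870, 0.1478; sum = 1.626087.
I averages over the q = 3 poor units only: 1.626087 / 3 = 0.542.

0.542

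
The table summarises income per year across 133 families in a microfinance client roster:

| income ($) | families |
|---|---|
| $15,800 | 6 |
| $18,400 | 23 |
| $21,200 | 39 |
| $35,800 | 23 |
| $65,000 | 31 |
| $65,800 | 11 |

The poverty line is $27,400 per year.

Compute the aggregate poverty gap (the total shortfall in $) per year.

$518,400

Poor units: 6×$15,800, 23×$18,400, 39×$21,200 (q = 68 of N = 133).
Individual gaps: 6×(27400−15800) = 69600; 23×(27400−18400) = 207000; 39×(27400−21200) = 241800.
Aggregate gap = $518,400.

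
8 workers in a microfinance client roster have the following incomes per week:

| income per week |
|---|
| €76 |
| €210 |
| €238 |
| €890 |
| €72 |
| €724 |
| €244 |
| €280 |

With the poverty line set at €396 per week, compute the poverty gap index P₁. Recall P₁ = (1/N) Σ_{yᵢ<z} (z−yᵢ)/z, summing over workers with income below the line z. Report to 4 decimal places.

Poor units: €72, €76, €210, €238, €244, €280 (q = 6 of N = 8).
Shortfall ratios: (396−72)/396 = 0.8182; (396−76)/396 = 0.8081; (396−210)/396 = 0.4697; (396−238)/396 = 0.3990; (396−244)/396 = 0.3838; (396−280)/396 = 0.2929.
Sum of shortfalls = 3.171717; P₁ averages over all N: 3.171717 / 8 = 0.3965.

0.3965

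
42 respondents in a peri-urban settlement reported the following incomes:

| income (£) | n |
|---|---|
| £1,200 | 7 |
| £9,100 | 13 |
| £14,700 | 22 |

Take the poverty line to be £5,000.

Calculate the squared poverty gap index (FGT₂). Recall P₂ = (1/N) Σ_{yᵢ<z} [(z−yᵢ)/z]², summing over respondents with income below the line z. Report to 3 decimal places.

Incomes under z: 7×£1,200 (q = 7 of N = 42).
Shortfall ratios: (5000−1200)/5000 = 0.7600 (×7).
Squared: 0.5776 (×7).
Sum = 4.043200; P₂ = 4.043200 / 42 = 0.096.

0.096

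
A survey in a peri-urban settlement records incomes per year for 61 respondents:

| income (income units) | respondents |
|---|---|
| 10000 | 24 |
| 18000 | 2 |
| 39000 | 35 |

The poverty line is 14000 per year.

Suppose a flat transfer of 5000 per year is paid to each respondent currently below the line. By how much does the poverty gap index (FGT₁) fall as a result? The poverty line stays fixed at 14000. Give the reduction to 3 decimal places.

Before: below the line — 24×10000; poverty gap index (FGT₁) = 0.11241.
After the 5000 transfer: below the line — none; poverty gap index (FGT₁) = 0.00000.
Reduction = 0.11241 − 0.00000 = 0.112.

0.112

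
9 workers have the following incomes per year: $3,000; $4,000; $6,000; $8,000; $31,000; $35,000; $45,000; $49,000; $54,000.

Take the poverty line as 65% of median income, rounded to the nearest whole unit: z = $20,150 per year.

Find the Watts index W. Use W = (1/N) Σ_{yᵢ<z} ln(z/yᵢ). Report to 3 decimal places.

Incomes under z: $3,000, $4,000, $6,000, $8,000 (q = 4 of N = 9).
ln(z/y) terms: ln(20150/3000) = 1.9046; ln(20150/4000) = 1.6169; ln(20150/6000) = 1.2114; ln(20150/8000) = 0.9238.
W = 5.656709 / 9 = 0.629.

0.629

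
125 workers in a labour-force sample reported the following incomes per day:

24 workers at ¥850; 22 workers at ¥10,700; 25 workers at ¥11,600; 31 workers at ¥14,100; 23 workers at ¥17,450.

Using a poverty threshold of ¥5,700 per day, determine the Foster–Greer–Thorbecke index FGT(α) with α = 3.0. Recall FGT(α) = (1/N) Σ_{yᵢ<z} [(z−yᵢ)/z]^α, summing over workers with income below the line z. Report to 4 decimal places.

0.1183

Incomes under z: 24×¥850 (q = 24 of N = 125).
Shortfall ratios: (5700−850)/5700 = 0.8509 (×24).
Raised to α = 3.0: 0.61603 (×24).
Sum = 14.784679; FGT(3.0) = 14.784679 / 125 = 0.1183.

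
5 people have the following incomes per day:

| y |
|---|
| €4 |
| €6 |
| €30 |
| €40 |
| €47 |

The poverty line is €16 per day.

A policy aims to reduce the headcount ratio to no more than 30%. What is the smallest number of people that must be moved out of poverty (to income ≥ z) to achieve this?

Currently q = 2 of N = 5 are below the line (H = 0.400).
A headcount ratio of at most 30% allows at most ⌊0.30 × 5⌋ = 1 poor people.
So at least 2 − 1 = 1 must be lifted.

1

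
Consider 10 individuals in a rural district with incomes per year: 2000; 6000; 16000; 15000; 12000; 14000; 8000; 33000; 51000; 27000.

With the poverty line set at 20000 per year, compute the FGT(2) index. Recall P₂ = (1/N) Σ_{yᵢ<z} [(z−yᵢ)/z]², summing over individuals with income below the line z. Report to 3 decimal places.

Below z: 2000, 6000, 8000, 12000, 14000, 15000, 16000 (q = 7 of N = 10).
Gap ratios (z−y)/z: (20000−2000)/20000 = 0.9000; (20000−6000)/20000 = 0.7000; (20000−8000)/20000 = 0.6000; (20000−12000)/20000 = 0.4000; (20000−14000)/20000 = 0.3000; (20000−15000)/20000 = 0.2500; (20000−16000)/20000 = 0.2000.
Squared: 0.8100; 0.4900; 0.3600; 0.1600; 0.0900; 0.0625; 0.0400.
Sum = 2.012500; P₂ = 2.012500 / 10 = 0.201.

0.201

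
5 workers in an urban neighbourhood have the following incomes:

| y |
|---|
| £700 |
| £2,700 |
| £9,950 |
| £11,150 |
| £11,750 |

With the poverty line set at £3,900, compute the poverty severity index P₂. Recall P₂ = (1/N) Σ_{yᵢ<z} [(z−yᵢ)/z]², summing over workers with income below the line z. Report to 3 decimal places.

Incomes under z: £700, £2,700 (q = 2 of N = 5).
Shortfall ratios: (3900−700)/3900 = 0.8205; (3900−2700)/3900 = 0.3077.
Squared: 0.6732; 0.0947.
Sum = 0.767916; P₂ = 0.767916 / 5 = 0.154.

0.154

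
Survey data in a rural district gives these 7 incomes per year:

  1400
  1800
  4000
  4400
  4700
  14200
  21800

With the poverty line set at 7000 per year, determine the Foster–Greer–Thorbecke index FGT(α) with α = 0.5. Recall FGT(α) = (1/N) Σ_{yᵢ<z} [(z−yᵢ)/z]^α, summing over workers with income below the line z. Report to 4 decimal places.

0.5134

Poor units: 1400, 1800, 4000, 4400, 4700 (q = 5 of N = 7).
Gap ratios (z−y)/z: (7000−1400)/7000 = 0.8000; (7000−1800)/7000 = 0.7429; (7000−4000)/7000 = 0.4286; (7000−4400)/7000 = 0.3714; (7000−4700)/7000 = 0.3286.
Raised to α = 0.5: 0.89443; 0.86189; 0.65465; 0.60945; 0.57321.
Sum = 3.593633; FGT(0.5) = 3.593633 / 7 = 0.5134.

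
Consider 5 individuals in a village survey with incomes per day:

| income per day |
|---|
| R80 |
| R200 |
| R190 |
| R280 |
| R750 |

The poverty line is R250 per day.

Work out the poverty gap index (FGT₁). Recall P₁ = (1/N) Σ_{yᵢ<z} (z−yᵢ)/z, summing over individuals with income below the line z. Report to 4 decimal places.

Below the line: R80, R190, R200 (q = 3 of N = 5).
Gap ratios (z−y)/z: (250−80)/250 = 0.6800; (250−190)/250 = 0.2400; (250−200)/250 = 0.2000.
Σ = 1.120000. Dividing by the full population N = 5 gives P₁ = 0.2240.

0.2240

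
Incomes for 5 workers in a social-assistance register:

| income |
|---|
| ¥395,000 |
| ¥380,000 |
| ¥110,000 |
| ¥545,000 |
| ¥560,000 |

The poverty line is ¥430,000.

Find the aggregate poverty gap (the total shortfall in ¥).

Incomes under z: ¥110,000, ¥380,000, ¥395,000 (q = 3 of N = 5).
Individual gaps: 430000−110000 = 320000; 430000−380000 = 50000; 430000−395000 = 35000.
Aggregate gap = ¥405,000.

¥405,000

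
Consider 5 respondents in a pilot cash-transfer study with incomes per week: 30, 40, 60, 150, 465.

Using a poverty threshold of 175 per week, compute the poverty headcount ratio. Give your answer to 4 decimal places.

4 of the 5 respondents have income below 175.
H = 4/5 = 0.8000.

0.8000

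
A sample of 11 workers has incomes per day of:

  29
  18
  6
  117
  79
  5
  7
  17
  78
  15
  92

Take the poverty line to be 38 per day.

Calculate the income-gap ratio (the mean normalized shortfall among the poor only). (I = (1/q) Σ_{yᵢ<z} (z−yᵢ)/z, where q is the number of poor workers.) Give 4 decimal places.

0.6353

Poor units: 5, 6, 7, 15, 17, 18, 29 (q = 7 of N = 11).
Shortfall ratios (z−y)/z: 0.8684, 0.8421, 0.8158, 0.6053, 0.5526, 0.5263, 0.2368; sum = 4.447368.
The income-gap ratio divides by q (the poor only): 4.447368 / 7 = 0.6353.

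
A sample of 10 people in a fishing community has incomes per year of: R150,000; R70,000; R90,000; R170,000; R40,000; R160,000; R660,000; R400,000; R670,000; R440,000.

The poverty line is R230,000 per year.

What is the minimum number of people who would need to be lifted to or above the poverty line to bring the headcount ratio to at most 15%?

Currently q = 6 of N = 10 are below the line (H = 0.600).
A headcount ratio of at most 15% allows at most ⌊0.15 × 10⌋ = 1 poor people.
So at least 6 − 1 = 5 must be lifted.

5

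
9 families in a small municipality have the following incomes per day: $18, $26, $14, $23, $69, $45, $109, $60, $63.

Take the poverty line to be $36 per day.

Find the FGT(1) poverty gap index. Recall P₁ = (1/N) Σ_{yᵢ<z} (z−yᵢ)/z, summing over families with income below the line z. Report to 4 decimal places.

Poor units: $14, $18, $23, $26 (q = 4 of N = 9).
Gap ratios (z−y)/z: (36−14)/36 = 0.6111; (36−18)/36 = 0.5000; (36−23)/36 = 0.3611; (36−26)/36 = 0.2778.
Σ = 1.750000. Dividing by the full population N = 9 gives P₁ = 0.1944.

0.1944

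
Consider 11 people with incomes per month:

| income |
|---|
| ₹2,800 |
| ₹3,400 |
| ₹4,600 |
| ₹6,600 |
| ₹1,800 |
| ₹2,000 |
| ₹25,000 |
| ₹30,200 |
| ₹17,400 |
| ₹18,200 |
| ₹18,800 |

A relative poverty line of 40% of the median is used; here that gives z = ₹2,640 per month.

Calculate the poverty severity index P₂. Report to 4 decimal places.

0.0145

Below z: ₹1,800, ₹2,000 (q = 2 of N = 11).
Gap ratios (z−y)/z: (2640−1800)/2640 = 0.3182; (2640−2000)/2640 = 0.2424.
Squared: 0.1012; 0.0588.
Sum = 0.160009; P₂ = 0.160009 / 11 = 0.0145.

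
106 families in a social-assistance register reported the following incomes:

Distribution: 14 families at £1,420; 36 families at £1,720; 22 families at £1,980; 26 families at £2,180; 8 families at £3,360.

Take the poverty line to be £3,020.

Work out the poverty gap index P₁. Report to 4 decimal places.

0.3559

Poor units: 14×£1,420, 36×£1,720, 22×£1,980, 26×£2,180 (q = 98 of N = 106).
Shortfall ratios: (3020−1420)/3020 = 0.5298 (×14); (3020−1720)/3020 = 0.4305 (×36); (3020−1980)/3020 = 0.3444 (×22); (3020−2180)/3020 = 0.2781 (×26).
Σ = 37.721854. Dividing by the full population N = 106 gives P₁ = 0.3559.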